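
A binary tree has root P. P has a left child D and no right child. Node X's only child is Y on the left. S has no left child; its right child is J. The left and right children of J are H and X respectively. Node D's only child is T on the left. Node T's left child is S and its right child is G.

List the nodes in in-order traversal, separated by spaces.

In-order visits the left subtree, then the node, then the right subtree.
At P: go left to D.
  At D: go left to T.
    At T: go left to S.
      At S: no left child.
      Visit S.
      At S: go right to J.
        At J: go left to H.
          H is a leaf — visit H.
        Visit J.
        At J: go right to X.
          At X: go left to Y.
            Y is a leaf — visit Y.
          Visit X.
          At X: no right child.
    Visit T.
    At T: go right to G.
      G is a leaf — visit G.
  Visit D.
  At D: no right child.
Visit P.
At P: no right child.

S H J Y X T G D P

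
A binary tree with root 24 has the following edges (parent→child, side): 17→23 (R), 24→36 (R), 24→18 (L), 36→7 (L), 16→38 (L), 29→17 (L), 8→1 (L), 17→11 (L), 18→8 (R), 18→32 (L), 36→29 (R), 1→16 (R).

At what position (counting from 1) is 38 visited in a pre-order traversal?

7

Pre-order visits the node, then its left subtree, then its right subtree.
Visit 24.
At 24: go left to 18.
  Visit 18.
  At 18: go left to 32.
    32 is a leaf — visit 32.
  At 18: go right to 8.
    Visit 8.
    At 8: go left to 1.
      Visit 1.
      At 1: no left child.
      At 1: go right to 16.
        Visit 16.
        At 16: go left to 38.
          38 is a leaf — visit 38.
        At 16: no right child.
    At 8: no right child.
At 24: go right to 36.
  Visit 36.
  At 36: go left to 7.
    7 is a leaf — visit 7.
  At 36: go right to 29.
    Visit 29.
    At 29: go left to 17.
      Visit 17.
      At 17: go left to 11.
        11 is a leaf — visit 11.
      At 17: go right to 23.
        23 is a leaf — visit 23.
    At 29: no right child.
Full pre-order sequence: 24, 18, 32, 8, 1, 16, 38, 36, 7, 29, 17, 11, 23.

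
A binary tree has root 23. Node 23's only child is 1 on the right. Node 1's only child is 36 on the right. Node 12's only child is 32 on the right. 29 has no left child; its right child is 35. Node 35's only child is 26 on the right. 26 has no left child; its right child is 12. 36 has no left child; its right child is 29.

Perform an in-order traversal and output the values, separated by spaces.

23 1 36 29 35 26 12 32

In-order visits the left subtree, then the node, then the right subtree.
At 23: no left child.
Visit 23.
At 23: go right to 1.
  At 1: no left child.
  Visit 1.
  At 1: go right to 36.
    At 36: no left child.
    Visit 36.
    At 36: go right to 29.
      At 29: no left child.
      Visit 29.
      At 29: go right to 35.
        At 35: no left child.
        Visit 35.
        At 35: go right to 26.
          At 26: no left child.
          Visit 26.
          At 26: go right to 12.
            At 12: no left child.
            Visit 12.
            At 12: go right to 32.
              32 is a leaf — visit 32.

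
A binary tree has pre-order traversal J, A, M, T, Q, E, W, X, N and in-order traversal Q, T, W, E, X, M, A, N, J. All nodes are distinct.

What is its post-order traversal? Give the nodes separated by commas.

The first element of pre-order is the root; it splits in-order into left and right subtrees.
Root J: left subtree has 8 nodes {Q, T, W, E, X, M, A, N}, right has 0 { }.
  Root A: left subtree has 6 nodes {Q, T, W, E, X, M}, right has 1 {N}.
    Root M: left subtree has 5 nodes {Q, T, W, E, X}, right has 0 { }.
      Root T: left subtree has 1 node {Q}, right has 3 {W, E, X}.
        Root E: left subtree has 1 node {W}, right has 1 {X}.

Q, W, X, E, T, M, N, A, J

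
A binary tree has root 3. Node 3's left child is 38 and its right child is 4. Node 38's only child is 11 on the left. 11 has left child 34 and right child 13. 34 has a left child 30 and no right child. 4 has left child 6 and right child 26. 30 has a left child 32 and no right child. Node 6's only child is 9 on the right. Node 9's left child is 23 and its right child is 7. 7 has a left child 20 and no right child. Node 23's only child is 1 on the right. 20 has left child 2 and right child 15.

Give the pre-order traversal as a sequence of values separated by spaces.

Pre-order visits the node, then its left subtree, then its right subtree.
Visit 3.
At 3: go left to 38.
  Visit 38.
  At 38: go left to 11.
    Visit 11.
    At 11: go left to 34.
      Visit 34.
      At 34: go left to 30.
        Visit 30.
        At 30: go left to 32.
          32 is a leaf — visit 32.
        At 30: no right child.
      At 34: no right child.
    At 11: go right to 13.
      13 is a leaf — visit 13.
  At 38: no right child.
At 3: go right to 4.
  Visit 4.
  At 4: go left to 6.
    Visit 6.
    At 6: no left child.
    At 6: go right to 9.
      Visit 9.
      At 9: go left to 23.
        Visit 23.
        At 23: no left child.
        At 23: go right to 1.
          1 is a leaf — visit 1.
      At 9: go right to 7.
        Visit 7.
        At 7: go left to 20.
          Visit 20.
          At 20: go left to 2.
            2 is a leaf — visit 2.
          At 20: go right to 15.
            15 is a leaf — visit 15.
        At 7: no right child.
  At 4: go right to 26.
    26 is a leaf — visit 26.

3 38 11 34 30 32 13 4 6 9 23 1 7 20 2 15 26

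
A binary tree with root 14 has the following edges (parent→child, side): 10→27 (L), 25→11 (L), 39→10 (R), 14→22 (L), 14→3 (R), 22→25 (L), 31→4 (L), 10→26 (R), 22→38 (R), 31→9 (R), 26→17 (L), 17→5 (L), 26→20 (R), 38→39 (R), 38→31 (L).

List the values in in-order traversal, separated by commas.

In-order visits the left subtree, then the node, then the right subtree.
At 14: go left to 22.
  At 22: go left to 25.
    At 25: go left to 11.
      11 is a leaf — visit 11.
    Visit 25.
    At 25: no right child.
  Visit 22.
  At 22: go right to 38.
    At 38: go left to 31.
      At 31: go left to 4.
        4 is a leaf — visit 4.
      Visit 31.
      At 31: go right to 9.
        9 is a leaf — visit 9.
    Visit 38.
    At 38: go right to 39.
      At 39: no left child.
      Visit 39.
      At 39: go right to 10.
        At 10: go left to 27.
          27 is a leaf — visit 27.
        Visit 10.
        At 10: go right to 26.
          At 26: go left to 17.
            At 17: go left to 5.
              5 is a leaf — visit 5.
            Visit 17.
            At 17: no right child.
          Visit 26.
          At 26: go right to 20.
            20 is a leaf — visit 20.
Visit 14.
At 14: go right to 3.
  3 is a leaf — visit 3.

11, 25, 22, 4, 31, 9, 38, 39, 27, 10, 5, 17, 26, 20, 14, 3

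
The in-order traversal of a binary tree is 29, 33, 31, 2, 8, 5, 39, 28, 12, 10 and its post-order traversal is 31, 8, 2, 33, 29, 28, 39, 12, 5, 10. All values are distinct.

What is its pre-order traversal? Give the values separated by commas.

The last element of post-order is the root; it splits in-order into left and right subtrees.
Root 10: left subtree has 9 nodes {29, 33, 31, 2, 8, 5, 39, 28, 12}, right has 0 { }.
  Root 5: left subtree has 5 nodes {29, 33, 31, 2, 8}, right has 3 {39, 28, 12}.
    Root 29: left subtree has 0 nodes { }, right has 4 {33, 31, 2, 8}.
      Root 33: left subtree has 0 nodes { }, right has 3 {31, 2, 8}.
        Root 2: left subtree has 1 node {31}, right has 1 {8}.
    Root 12: left subtree has 2 nodes {39, 28}, right has 0 { }.
      Root 39: left subtree has 0 nodes { }, right has 1 {28}.

10, 5, 29, 33, 2, 31, 8, 12, 39, 28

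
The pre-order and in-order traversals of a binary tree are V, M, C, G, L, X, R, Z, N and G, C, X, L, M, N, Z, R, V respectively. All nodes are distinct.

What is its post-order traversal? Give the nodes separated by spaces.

G X L C N Z R M V

The first element of pre-order is the root; it splits in-order into left and right subtrees.
Root V: left subtree has 8 nodes {G, C, X, L, M, N, Z, R}, right has 0 { }.
  Root M: left subtree has 4 nodes {G, C, X, L}, right has 3 {N, Z, R}.
    Root C: left subtree has 1 node {G}, right has 2 {X, L}.
      Root L: left subtree has 1 node {X}, right has 0 { }.
    Root R: left subtree has 2 nodes {N, Z}, right has 0 { }.
      Root Z: left subtree has 1 node {N}, right has 0 { }.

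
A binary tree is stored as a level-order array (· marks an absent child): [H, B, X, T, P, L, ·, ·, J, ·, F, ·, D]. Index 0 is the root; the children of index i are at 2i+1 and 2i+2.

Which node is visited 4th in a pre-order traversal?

Pre-order visits the node, then its left subtree, then its right subtree.
Visit H.
At H: go left to B.
  Visit B.
  At B: go left to T.
    Visit T.
    At T: no left child.
    At T: go right to J.
      J is a leaf — visit J.
  At B: go right to P.
    Visit P.
    At P: no left child.
    At P: go right to F.
      F is a leaf — visit F.
At H: go right to X.
  Visit X.
  At X: go left to L.
    Visit L.
    At L: no left child.
    At L: go right to D.
      D is a leaf — visit D.
  At X: no right child.
Full pre-order sequence: H, B, T, J, P, F, X, L, D.

J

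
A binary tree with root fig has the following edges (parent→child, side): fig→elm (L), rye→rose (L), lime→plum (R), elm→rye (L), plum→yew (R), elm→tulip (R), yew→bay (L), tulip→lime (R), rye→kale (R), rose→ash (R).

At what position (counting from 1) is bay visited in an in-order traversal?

In-order visits the left subtree, then the node, then the right subtree.
At fig: go left to elm.
  At elm: go left to rye.
    At rye: go left to rose.
      At rose: no left child.
      Visit rose.
      At rose: go right to ash.
        ash is a leaf — visit ash.
    Visit rye.
    At rye: go right to kale.
      kale is a leaf — visit kale.
  Visit elm.
  At elm: go right to tulip.
    At tulip: no left child.
    Visit tulip.
    At tulip: go right to lime.
      At lime: no left child.
      Visit lime.
      At lime: go right to plum.
        At plum: no left child.
        Visit plum.
        At plum: go right to yew.
          At yew: go left to bay.
            bay is a leaf — visit bay.
          Visit yew.
          At yew: no right child.
Visit fig.
At fig: no right child.
Full in-order sequence: rose, ash, rye, kale, elm, tulip, lime, plum, bay, yew, fig.

9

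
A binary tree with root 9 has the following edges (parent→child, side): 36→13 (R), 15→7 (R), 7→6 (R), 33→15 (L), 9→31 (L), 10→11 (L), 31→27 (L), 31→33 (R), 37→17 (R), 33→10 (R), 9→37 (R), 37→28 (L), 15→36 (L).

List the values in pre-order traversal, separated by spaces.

9 31 27 33 15 36 13 7 6 10 11 37 28 17

Pre-order visits the node, then its left subtree, then its right subtree.
Visit 9.
At 9: go left to 31.
  Visit 31.
  At 31: go left to 27.
    27 is a leaf — visit 27.
  At 31: go right to 33.
    Visit 33.
    At 33: go left to 15.
      Visit 15.
      At 15: go left to 36.
        Visit 36.
        At 36: no left child.
        At 36: go right to 13.
          13 is a leaf — visit 13.
      At 15: go right to 7.
        Visit 7.
        At 7: no left child.
        At 7: go right to 6.
          6 is a leaf — visit 6.
    At 33: go right to 10.
      Visit 10.
      At 10: go left to 11.
        11 is a leaf — visit 11.
      At 10: no right child.
At 9: go right to 37.
  Visit 37.
  At 37: go left to 28.
    28 is a leaf — visit 28.
  At 37: go right to 17.
    17 is a leaf — visit 17.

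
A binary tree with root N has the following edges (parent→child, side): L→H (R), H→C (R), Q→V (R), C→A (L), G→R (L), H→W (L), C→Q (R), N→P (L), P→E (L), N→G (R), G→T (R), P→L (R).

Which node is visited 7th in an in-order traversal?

C

In-order visits the left subtree, then the node, then the right subtree.
At N: go left to P.
  At P: go left to E.
    E is a leaf — visit E.
  Visit P.
  At P: go right to L.
    At L: no left child.
    Visit L.
    At L: go right to H.
      At H: go left to W.
        W is a leaf — visit W.
      Visit H.
      At H: go right to C.
        At C: go left to A.
          A is a leaf — visit A.
        Visit C.
        At C: go right to Q.
          At Q: no left child.
          Visit Q.
          At Q: go right to V.
            V is a leaf — visit V.
Visit N.
At N: go right to G.
  At G: go left to R.
    R is a leaf — visit R.
  Visit G.
  At G: go right to T.
    T is a leaf — visit T.
Full in-order sequence: E, P, L, W, H, A, C, Q, V, N, R, G, T.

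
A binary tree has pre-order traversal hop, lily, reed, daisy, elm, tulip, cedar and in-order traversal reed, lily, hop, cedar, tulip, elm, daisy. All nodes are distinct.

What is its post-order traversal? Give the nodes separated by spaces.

The first element of pre-order is the root; it splits in-order into left and right subtrees.
Root hop: left subtree has 2 nodes {reed, lily}, right has 4 {cedar, tulip, elm, daisy}.
  Root lily: left subtree has 1 node {reed}, right has 0 { }.
  Root daisy: left subtree has 3 nodes {cedar, tulip, elm}, right has 0 { }.
    Root elm: left subtree has 2 nodes {cedar, tulip}, right has 0 { }.
      Root tulip: left subtree has 1 node {cedar}, right has 0 { }.

reed lily cedar tulip elm daisy hop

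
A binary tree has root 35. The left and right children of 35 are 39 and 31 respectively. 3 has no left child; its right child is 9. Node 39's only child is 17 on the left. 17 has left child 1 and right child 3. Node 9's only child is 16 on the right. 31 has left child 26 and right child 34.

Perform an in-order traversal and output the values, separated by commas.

In-order visits the left subtree, then the node, then the right subtree.
At 35: go left to 39.
  At 39: go left to 17.
    At 17: go left to 1.
      1 is a leaf — visit 1.
    Visit 17.
    At 17: go right to 3.
      At 3: no left child.
      Visit 3.
      At 3: go right to 9.
        At 9: no left child.
        Visit 9.
        At 9: go right to 16.
          16 is a leaf — visit 16.
  Visit 39.
  At 39: no right child.
Visit 35.
At 35: go right to 31.
  At 31: go left to 26.
    26 is a leaf — visit 26.
  Visit 31.
  At 31: go right to 34.
    34 is a leaf — visit 34.

1, 17, 3, 9, 16, 39, 35, 26, 31, 34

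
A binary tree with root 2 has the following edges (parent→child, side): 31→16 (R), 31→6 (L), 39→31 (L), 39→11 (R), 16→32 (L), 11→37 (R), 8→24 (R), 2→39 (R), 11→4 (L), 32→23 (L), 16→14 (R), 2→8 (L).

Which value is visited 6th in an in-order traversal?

23

In-order visits the left subtree, then the node, then the right subtree.
At 2: go left to 8.
  At 8: no left child.
  Visit 8.
  At 8: go right to 24.
    24 is a leaf — visit 24.
Visit 2.
At 2: go right to 39.
  At 39: go left to 31.
    At 31: go left to 6.
      6 is a leaf — visit 6.
    Visit 31.
    At 31: go right to 16.
      At 16: go left to 32.
        At 32: go left to 23.
          23 is a leaf — visit 23.
        Visit 32.
        At 32: no right child.
      Visit 16.
      At 16: go right to 14.
        14 is a leaf — visit 14.
  Visit 39.
  At 39: go right to 11.
    At 11: go left to 4.
      4 is a leaf — visit 4.
    Visit 11.
    At 11: go right to 37.
      37 is a leaf — visit 37.
Full in-order sequence: 8, 24, 2, 6, 31, 23, 32, 16, 14, 39, 4, 11, 37.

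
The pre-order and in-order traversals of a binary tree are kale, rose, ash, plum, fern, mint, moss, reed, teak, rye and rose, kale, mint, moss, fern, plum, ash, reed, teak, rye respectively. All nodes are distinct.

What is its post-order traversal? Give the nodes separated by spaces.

The first element of pre-order is the root; it splits in-order into left and right subtrees.
Root kale: left subtree has 1 node {rose}, right has 8 {mint, moss, fern, plum, ash, reed, teak, rye}.
  Root ash: left subtree has 4 nodes {mint, moss, fern, plum}, right has 3 {reed, teak, rye}.
    Root plum: left subtree has 3 nodes {mint, moss, fern}, right has 0 { }.
      Root fern: left subtree has 2 nodes {mint, moss}, right has 0 { }.
        Root mint: left subtree has 0 nodes { }, right has 1 {moss}.
    Root reed: left subtree has 0 nodes { }, right has 2 {teak, rye}.
      Root teak: left subtree has 0 nodes { }, right has 1 {rye}.

rose moss mint fern plum rye teak reed ash kale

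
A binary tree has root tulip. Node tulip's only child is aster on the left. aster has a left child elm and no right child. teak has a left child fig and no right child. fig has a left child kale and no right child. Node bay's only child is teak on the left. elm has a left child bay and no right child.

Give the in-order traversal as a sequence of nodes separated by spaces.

In-order visits the left subtree, then the node, then the right subtree.
At tulip: go left to aster.
  At aster: go left to elm.
    At elm: go left to bay.
      At bay: go left to teak.
        At teak: go left to fig.
          At fig: go left to kale.
            kale is a leaf — visit kale.
          Visit fig.
          At fig: no right child.
        Visit teak.
        At teak: no right child.
      Visit bay.
      At bay: no right child.
    Visit elm.
    At elm: no right child.
  Visit aster.
  At aster: no right child.
Visit tulip.
At tulip: no right child.

kale fig teak bay elm aster tulip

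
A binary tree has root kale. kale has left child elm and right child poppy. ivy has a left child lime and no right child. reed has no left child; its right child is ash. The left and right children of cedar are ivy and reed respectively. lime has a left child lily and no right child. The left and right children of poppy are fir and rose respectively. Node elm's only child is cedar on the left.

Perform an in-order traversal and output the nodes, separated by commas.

In-order visits the left subtree, then the node, then the right subtree.
At kale: go left to elm.
  At elm: go left to cedar.
    At cedar: go left to ivy.
      At ivy: go left to lime.
        At lime: go left to lily.
          lily is a leaf — visit lily.
        Visit lime.
        At lime: no right child.
      Visit ivy.
      At ivy: no right child.
    Visit cedar.
    At cedar: go right to reed.
      At reed: no left child.
      Visit reed.
      At reed: go right to ash.
        ash is a leaf — visit ash.
  Visit elm.
  At elm: no right child.
Visit kale.
At kale: go right to poppy.
  At poppy: go left to fir.
    fir is a leaf — visit fir.
  Visit poppy.
  At poppy: go right to rose.
    rose is a leaf — visit rose.

lily, lime, ivy, cedar, reed, ash, elm, kale, fir, poppy, rose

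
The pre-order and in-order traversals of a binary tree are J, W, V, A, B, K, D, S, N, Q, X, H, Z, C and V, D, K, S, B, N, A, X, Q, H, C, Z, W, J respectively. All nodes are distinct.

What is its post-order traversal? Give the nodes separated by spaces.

The first element of pre-order is the root; it splits in-order into left and right subtrees.
Root J: left subtree has 13 nodes {V, D, K, S, B, N, A, X, Q, H, C, Z, W}, right has 0 { }.
  Root W: left subtree has 12 nodes {V, D, K, S, B, N, A, X, Q, H, C, Z}, right has 0 { }.
    Root V: left subtree has 0 nodes { }, right has 11 {D, K, S, B, N, A, X, Q, H, C, Z}.
      Root A: left subtree has 5 nodes {D, K, S, B, N}, right has 5 {X, Q, H, C, Z}.
        Root B: left subtree has 3 nodes {D, K, S}, right has 1 {N}.
          Root K: left subtree has 1 node {D}, right has 1 {S}.
        Root Q: left subtree has 1 node {X}, right has 3 {H, C, Z}.
          Root H: left subtree has 0 nodes { }, right has 2 {C, Z}.
            Root Z: left subtree has 1 node {C}, right has 0 { }.

D S K N B X C Z H Q A V W J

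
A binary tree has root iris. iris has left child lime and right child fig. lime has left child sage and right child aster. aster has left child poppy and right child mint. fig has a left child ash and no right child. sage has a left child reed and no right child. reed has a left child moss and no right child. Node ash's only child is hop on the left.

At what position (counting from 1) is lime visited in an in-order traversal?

4

In-order visits the left subtree, then the node, then the right subtree.
At iris: go left to lime.
  At lime: go left to sage.
    At sage: go left to reed.
      At reed: go left to moss.
        moss is a leaf — visit moss.
      Visit reed.
      At reed: no right child.
    Visit sage.
    At sage: no right child.
  Visit lime.
  At lime: go right to aster.
    At aster: go left to poppy.
      poppy is a leaf — visit poppy.
    Visit aster.
    At aster: go right to mint.
      mint is a leaf — visit mint.
Visit iris.
At iris: go right to fig.
  At fig: go left to ash.
    At ash: go left to hop.
      hop is a leaf — visit hop.
    Visit ash.
    At ash: no right child.
  Visit fig.
  At fig: no right child.
Full in-order sequence: moss, reed, sage, lime, poppy, aster, mint, iris, hop, ash, fig.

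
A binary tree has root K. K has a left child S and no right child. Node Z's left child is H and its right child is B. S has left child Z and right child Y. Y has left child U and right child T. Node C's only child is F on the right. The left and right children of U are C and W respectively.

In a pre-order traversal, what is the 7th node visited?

Pre-order visits the node, then its left subtree, then its right subtree.
Visit K.
At K: go left to S.
  Visit S.
  At S: go left to Z.
    Visit Z.
    At Z: go left to H.
      H is a leaf — visit H.
    At Z: go right to B.
      B is a leaf — visit B.
  At S: go right to Y.
    Visit Y.
    At Y: go left to U.
      Visit U.
      At U: go left to C.
        Visit C.
        At C: no left child.
        At C: go right to F.
          F is a leaf — visit F.
      At U: go right to W.
        W is a leaf — visit W.
    At Y: go right to T.
      T is a leaf — visit T.
At K: no right child.
Full pre-order sequence: K, S, Z, H, B, Y, U, C, F, W, T.

U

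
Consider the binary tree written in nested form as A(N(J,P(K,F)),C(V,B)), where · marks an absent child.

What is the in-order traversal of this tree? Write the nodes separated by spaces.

J N K P F A V C B

In-order visits the left subtree, then the node, then the right subtree.
At A: go left to N.
  At N: go left to J.
    J is a leaf — visit J.
  Visit N.
  At N: go right to P.
    At P: go left to K.
      K is a leaf — visit K.
    Visit P.
    At P: go right to F.
      F is a leaf — visit F.
Visit A.
At A: go right to C.
  At C: go left to V.
    V is a leaf — visit V.
  Visit C.
  At C: go right to B.
    B is a leaf — visit B.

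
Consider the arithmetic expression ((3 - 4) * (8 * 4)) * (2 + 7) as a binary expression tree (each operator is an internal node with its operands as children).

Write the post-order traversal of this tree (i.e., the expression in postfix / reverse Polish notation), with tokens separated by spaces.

3 4 - 8 4 * * 2 7 + *

Post-order on an expression tree gives postfix notation: for each operator, emit left operand, right operand, then the operator.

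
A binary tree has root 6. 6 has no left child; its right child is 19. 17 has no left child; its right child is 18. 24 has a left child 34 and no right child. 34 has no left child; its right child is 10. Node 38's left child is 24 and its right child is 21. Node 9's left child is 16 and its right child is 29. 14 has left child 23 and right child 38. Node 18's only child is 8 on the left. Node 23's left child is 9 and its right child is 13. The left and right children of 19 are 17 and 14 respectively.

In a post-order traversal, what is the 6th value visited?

Post-order visits the left subtree, then the right subtree, then the node.
At 6: no left child.
At 6: go right to 19.
  At 19: go left to 17.
    At 17: no left child.
    At 17: go right to 18.
      At 18: go left to 8.
        8 is a leaf — visit 8.
      At 18: no right child.
      Visit 18.
    Visit 17.
  At 19: go right to 14.
    At 14: go left to 23.
      At 23: go left to 9.
        At 9: go left to 16.
          16 is a leaf — visit 16.
        At 9: go right to 29.
          29 is a leaf — visit 29.
        Visit 9.
      At 23: go right to 13.
        13 is a leaf — visit 13.
      Visit 23.
    At 14: go right to 38.
      At 38: go left to 24.
        At 24: go left to 34.
          At 34: no left child.
          At 34: go right to 10.
            10 is a leaf — visit 10.
          Visit 34.
        At 24: no right child.
        Visit 24.
      At 38: go right to 21.
        21 is a leaf — visit 21.
      Visit 38.
    Visit 14.
  Visit 19.
Visit 6.
Full post-order sequence: 8, 18, 17, 16, 29, 9, 13, 23, 10, 34, 24, 21, 38, 14, 19, 6.

9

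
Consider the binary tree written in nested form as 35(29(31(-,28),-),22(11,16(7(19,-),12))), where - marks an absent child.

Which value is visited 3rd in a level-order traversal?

Level-order visits nodes level by level from the root, left to right within each level.
Level 0: 35
Level 1: 29, 22
Level 2: 31, 11, 16
Level 3: 28, 7, 12
Level 4: 19
Full level-order sequence: 35, 29, 22, 31, 11, 16, 28, 7, 12, 19.

22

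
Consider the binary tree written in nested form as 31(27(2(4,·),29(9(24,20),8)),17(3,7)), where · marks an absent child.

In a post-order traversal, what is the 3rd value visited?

24

Post-order visits the left subtree, then the right subtree, then the node.
At 31: go left to 27.
  At 27: go left to 2.
    At 2: go left to 4.
      4 is a leaf — visit 4.
    At 2: no right child.
    Visit 2.
  At 27: go right to 29.
    At 29: go left to 9.
      At 9: go left to 24.
        24 is a leaf — visit 24.
      At 9: go right to 20.
        20 is a leaf — visit 20.
      Visit 9.
    At 29: go right to 8.
      8 is a leaf — visit 8.
    Visit 29.
  Visit 27.
At 31: go right to 17.
  At 17: go left to 3.
    3 is a leaf — visit 3.
  At 17: go right to 7.
    7 is a leaf — visit 7.
  Visit 17.
Visit 31.
Full post-order sequence: 4, 2, 24, 20, 9, 8, 29, 27, 3, 7, 17, 31.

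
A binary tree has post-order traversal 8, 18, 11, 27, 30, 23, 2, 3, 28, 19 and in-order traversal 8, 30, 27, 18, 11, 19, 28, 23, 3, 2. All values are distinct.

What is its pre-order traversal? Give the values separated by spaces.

19 30 8 27 11 18 28 3 23 2

The last element of post-order is the root; it splits in-order into left and right subtrees.
Root 19: left subtree has 5 nodes {8, 30, 27, 18, 11}, right has 4 {28, 23, 3, 2}.
  Root 30: left subtree has 1 node {8}, right has 3 {27, 18, 11}.
    Root 27: left subtree has 0 nodes { }, right has 2 {18, 11}.
      Root 11: left subtree has 1 node {18}, right has 0 { }.
  Root 28: left subtree has 0 nodes { }, right has 3 {23, 3, 2}.
    Root 3: left subtree has 1 node {23}, right has 1 {2}.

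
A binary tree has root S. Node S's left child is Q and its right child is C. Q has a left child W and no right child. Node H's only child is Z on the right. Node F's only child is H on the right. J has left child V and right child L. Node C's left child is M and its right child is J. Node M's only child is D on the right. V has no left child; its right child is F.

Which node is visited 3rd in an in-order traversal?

S

In-order visits the left subtree, then the node, then the right subtree.
At S: go left to Q.
  At Q: go left to W.
    W is a leaf — visit W.
  Visit Q.
  At Q: no right child.
Visit S.
At S: go right to C.
  At C: go left to M.
    At M: no left child.
    Visit M.
    At M: go right to D.
      D is a leaf — visit D.
  Visit C.
  At C: go right to J.
    At J: go left to V.
      At V: no left child.
      Visit V.
      At V: go right to F.
        At F: no left child.
        Visit F.
        At F: go right to H.
          At H: no left child.
          Visit H.
          At H: go right to Z.
            Z is a leaf — visit Z.
    Visit J.
    At J: go right to L.
      L is a leaf — visit L.
Full in-order sequence: W, Q, S, M, D, C, V, F, H, Z, J, L.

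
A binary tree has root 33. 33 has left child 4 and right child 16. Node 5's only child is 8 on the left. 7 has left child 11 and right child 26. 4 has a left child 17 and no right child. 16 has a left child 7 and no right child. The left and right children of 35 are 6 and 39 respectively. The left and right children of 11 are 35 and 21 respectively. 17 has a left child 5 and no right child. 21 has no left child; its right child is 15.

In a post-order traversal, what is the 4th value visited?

4

Post-order visits the left subtree, then the right subtree, then the node.
At 33: go left to 4.
  At 4: go left to 17.
    At 17: go left to 5.
      At 5: go left to 8.
        8 is a leaf — visit 8.
      At 5: no right child.
      Visit 5.
    At 17: no right child.
    Visit 17.
  At 4: no right child.
  Visit 4.
At 33: go right to 16.
  At 16: go left to 7.
    At 7: go left to 11.
      At 11: go left to 35.
        At 35: go left to 6.
          6 is a leaf — visit 6.
        At 35: go right to 39.
          39 is a leaf — visit 39.
        Visit 35.
      At 11: go right to 21.
        At 21: no left child.
        At 21: go right to 15.
          15 is a leaf — visit 15.
        Visit 21.
      Visit 11.
    At 7: go right to 26.
      26 is a leaf — visit 26.
    Visit 7.
  At 16: no right child.
  Visit 16.
Visit 33.
Full post-order sequence: 8, 5, 17, 4, 6, 39, 35, 15, 21, 11, 26, 7, 16, 33.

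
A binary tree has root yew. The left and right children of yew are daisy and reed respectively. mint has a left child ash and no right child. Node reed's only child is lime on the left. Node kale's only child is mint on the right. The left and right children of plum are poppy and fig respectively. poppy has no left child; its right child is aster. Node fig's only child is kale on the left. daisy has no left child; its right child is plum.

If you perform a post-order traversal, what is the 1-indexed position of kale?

Post-order visits the left subtree, then the right subtree, then the node.
At yew: go left to daisy.
  At daisy: no left child.
  At daisy: go right to plum.
    At plum: go left to poppy.
      At poppy: no left child.
      At poppy: go right to aster.
        aster is a leaf — visit aster.
      Visit poppy.
    At plum: go right to fig.
      At fig: go left to kale.
        At kale: no left child.
        At kale: go right to mint.
          At mint: go left to ash.
            ash is a leaf — visit ash.
          At mint: no right child.
          Visit mint.
        Visit kale.
      At fig: no right child.
      Visit fig.
    Visit plum.
  Visit daisy.
At yew: go right to reed.
  At reed: go left to lime.
    lime is a leaf — visit lime.
  At reed: no right child.
  Visit reed.
Visit yew.
Full post-order sequence: aster, poppy, ash, mint, kale, fig, plum, daisy, lime, reed, yew.

5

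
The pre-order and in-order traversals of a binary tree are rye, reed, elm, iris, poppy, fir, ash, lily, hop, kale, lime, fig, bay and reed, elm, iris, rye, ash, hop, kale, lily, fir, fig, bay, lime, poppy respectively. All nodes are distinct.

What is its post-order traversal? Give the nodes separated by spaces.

The first element of pre-order is the root; it splits in-order into left and right subtrees.
Root rye: left subtree has 3 nodes {reed, elm, iris}, right has 9 {ash, hop, kale, lily, fir, fig, bay, lime, poppy}.
  Root reed: left subtree has 0 nodes { }, right has 2 {elm, iris}.
    Root elm: left subtree has 0 nodes { }, right has 1 {iris}.
  Root poppy: left subtree has 8 nodes {ash, hop, kale, lily, fir, fig, bay, lime}, right has 0 { }.
    Root fir: left subtree has 4 nodes {ash, hop, kale, lily}, right has 3 {fig, bay, lime}.
      Root ash: left subtree has 0 nodes { }, right has 3 {hop, kale, lily}.
        Root lily: left subtree has 2 nodes {hop, kale}, right has 0 { }.
          Root hop: left subtree has 0 nodes { }, right has 1 {kale}.
      Root lime: left subtree has 2 nodes {fig, bay}, right has 0 { }.
        Root fig: left subtree has 0 nodes { }, right has 1 {bay}.

iris elm reed kale hop lily ash bay fig lime fir poppy rye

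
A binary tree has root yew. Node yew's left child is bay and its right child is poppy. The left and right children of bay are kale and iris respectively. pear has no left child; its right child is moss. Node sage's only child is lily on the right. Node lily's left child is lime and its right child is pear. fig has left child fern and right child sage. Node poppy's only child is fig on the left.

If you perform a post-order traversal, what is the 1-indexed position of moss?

Post-order visits the left subtree, then the right subtree, then the node.
At yew: go left to bay.
  At bay: go left to kale.
    kale is a leaf — visit kale.
  At bay: go right to iris.
    iris is a leaf — visit iris.
  Visit bay.
At yew: go right to poppy.
  At poppy: go left to fig.
    At fig: go left to fern.
      fern is a leaf — visit fern.
    At fig: go right to sage.
      At sage: no left child.
      At sage: go right to lily.
        At lily: go left to lime.
          lime is a leaf — visit lime.
        At lily: go right to pear.
          At pear: no left child.
          At pear: go right to moss.
            moss is a leaf — visit moss.
          Visit pear.
        Visit lily.
      Visit sage.
    Visit fig.
  At poppy: no right child.
  Visit poppy.
Visit yew.
Full post-order sequence: kale, iris, bay, fern, lime, moss, pear, lily, sage, fig, poppy, yew.

6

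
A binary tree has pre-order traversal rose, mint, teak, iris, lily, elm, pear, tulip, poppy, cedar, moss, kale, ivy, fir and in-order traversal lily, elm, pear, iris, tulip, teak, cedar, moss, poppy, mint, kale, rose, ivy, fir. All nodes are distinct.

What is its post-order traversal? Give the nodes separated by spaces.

The first element of pre-order is the root; it splits in-order into left and right subtrees.
Root rose: left subtree has 11 nodes {lily, elm, pear, iris, tulip, teak, cedar, moss, poppy, mint, kale}, right has 2 {ivy, fir}.
  Root mint: left subtree has 9 nodes {lily, elm, pear, iris, tulip, teak, cedar, moss, poppy}, right has 1 {kale}.
    Root teak: left subtree has 5 nodes {lily, elm, pear, iris, tulip}, right has 3 {cedar, moss, poppy}.
      Root iris: left subtree has 3 nodes {lily, elm, pear}, right has 1 {tulip}.
        Root lily: left subtree has 0 nodes { }, right has 2 {elm, pear}.
          Root elm: left subtree has 0 nodes { }, right has 1 {pear}.
      Root poppy: left subtree has 2 nodes {cedar, moss}, right has 0 { }.
        Root cedar: left subtree has 0 nodes { }, right has 1 {moss}.
  Root ivy: left subtree has 0 nodes { }, right has 1 {fir}.

pear elm lily tulip iris moss cedar poppy teak kale mint fir ivy rose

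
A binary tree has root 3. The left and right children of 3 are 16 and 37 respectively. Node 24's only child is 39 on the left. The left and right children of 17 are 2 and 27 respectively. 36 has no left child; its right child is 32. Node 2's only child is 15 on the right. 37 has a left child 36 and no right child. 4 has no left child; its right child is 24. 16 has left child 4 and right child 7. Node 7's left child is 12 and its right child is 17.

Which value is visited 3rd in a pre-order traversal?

Pre-order visits the node, then its left subtree, then its right subtree.
Visit 3.
At 3: go left to 16.
  Visit 16.
  At 16: go left to 4.
    Visit 4.
    At 4: no left child.
    At 4: go right to 24.
      Visit 24.
      At 24: go left to 39.
        39 is a leaf — visit 39.
      At 24: no right child.
  At 16: go right to 7.
    Visit 7.
    At 7: go left to 12.
      12 is a leaf — visit 12.
    At 7: go right to 17.
      Visit 17.
      At 17: go left to 2.
        Visit 2.
        At 2: no left child.
        At 2: go right to 15.
          15 is a leaf — visit 15.
      At 17: go right to 27.
        27 is a leaf — visit 27.
At 3: go right to 37.
  Visit 37.
  At 37: go left to 36.
    Visit 36.
    At 36: no left child.
    At 36: go right to 32.
      32 is a leaf — visit 32.
  At 37: no right child.
Full pre-order sequence: 3, 16, 4, 24, 39, 7, 12, 17, 2, 15, 27, 37, 36, 32.

4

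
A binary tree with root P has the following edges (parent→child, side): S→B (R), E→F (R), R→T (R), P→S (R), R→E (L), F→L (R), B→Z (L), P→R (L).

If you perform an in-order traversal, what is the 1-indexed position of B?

9

In-order visits the left subtree, then the node, then the right subtree.
At P: go left to R.
  At R: go left to E.
    At E: no left child.
    Visit E.
    At E: go right to F.
      At F: no left child.
      Visit F.
      At F: go right to L.
        L is a leaf — visit L.
  Visit R.
  At R: go right to T.
    T is a leaf — visit T.
Visit P.
At P: go right to S.
  At S: no left child.
  Visit S.
  At S: go right to B.
    At B: go left to Z.
      Z is a leaf — visit Z.
    Visit B.
    At B: no right child.
Full in-order sequence: E, F, L, R, T, P, S, Z, B.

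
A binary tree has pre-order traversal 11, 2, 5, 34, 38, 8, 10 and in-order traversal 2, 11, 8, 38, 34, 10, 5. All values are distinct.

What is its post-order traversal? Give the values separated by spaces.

The first element of pre-order is the root; it splits in-order into left and right subtrees.
Root 11: left subtree has 1 node {2}, right has 5 {8, 38, 34, 10, 5}.
  Root 5: left subtree has 4 nodes {8, 38, 34, 10}, right has 0 { }.
    Root 34: left subtree has 2 nodes {8, 38}, right has 1 {10}.
      Root 38: left subtree has 1 node {8}, right has 0 { }.

2 8 38 10 34 5 11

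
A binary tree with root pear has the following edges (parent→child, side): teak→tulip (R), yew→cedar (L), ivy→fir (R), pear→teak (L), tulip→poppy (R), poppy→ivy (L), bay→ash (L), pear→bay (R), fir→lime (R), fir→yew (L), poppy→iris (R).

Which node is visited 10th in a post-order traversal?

Post-order visits the left subtree, then the right subtree, then the node.
At pear: go left to teak.
  At teak: no left child.
  At teak: go right to tulip.
    At tulip: no left child.
    At tulip: go right to poppy.
      At poppy: go left to ivy.
        At ivy: no left child.
        At ivy: go right to fir.
          At fir: go left to yew.
            At yew: go left to cedar.
              cedar is a leaf — visit cedar.
            At yew: no right child.
            Visit yew.
          At fir: go right to lime.
            lime is a leaf — visit lime.
          Visit fir.
        Visit ivy.
      At poppy: go right to iris.
        iris is a leaf — visit iris.
      Visit poppy.
    Visit tulip.
  Visit teak.
At pear: go right to bay.
  At bay: go left to ash.
    ash is a leaf — visit ash.
  At bay: no right child.
  Visit bay.
Visit pear.
Full post-order sequence: cedar, yew, lime, fir, ivy, iris, poppy, tulip, teak, ash, bay, pear.

ash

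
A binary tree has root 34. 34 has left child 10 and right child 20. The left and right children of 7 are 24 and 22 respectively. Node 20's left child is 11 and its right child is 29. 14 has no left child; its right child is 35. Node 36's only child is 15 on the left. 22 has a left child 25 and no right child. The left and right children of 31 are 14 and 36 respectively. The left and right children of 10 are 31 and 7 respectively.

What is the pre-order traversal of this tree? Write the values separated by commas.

Pre-order visits the node, then its left subtree, then its right subtree.
Visit 34.
At 34: go left to 10.
  Visit 10.
  At 10: go left to 31.
    Visit 31.
    At 31: go left to 14.
      Visit 14.
      At 14: no left child.
      At 14: go right to 35.
        35 is a leaf — visit 35.
    At 31: go right to 36.
      Visit 36.
      At 36: go left to 15.
        15 is a leaf — visit 15.
      At 36: no right child.
  At 10: go right to 7.
    Visit 7.
    At 7: go left to 24.
      24 is a leaf — visit 24.
    At 7: go right to 22.
      Visit 22.
      At 22: go left to 25.
        25 is a leaf — visit 25.
      At 22: no right child.
At 34: go right to 20.
  Visit 20.
  At 20: go left to 11.
    11 is a leaf — visit 11.
  At 20: go right to 29.
    29 is a leaf — visit 29.

34, 10, 31, 14, 35, 36, 15, 7, 24, 22, 25, 20, 11, 29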